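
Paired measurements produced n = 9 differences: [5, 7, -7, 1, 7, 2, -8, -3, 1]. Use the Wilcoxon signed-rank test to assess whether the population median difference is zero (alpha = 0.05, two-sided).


Step 1: Drop any zero differences (none here) and take |d_i|.
|d| = [5, 7, 7, 1, 7, 2, 8, 3, 1]
Step 2: Midrank |d_i| (ties get averaged ranks).
ranks: |5|->5, |7|->7, |7|->7, |1|->1.5, |7|->7, |2|->3, |8|->9, |3|->4, |1|->1.5
Step 3: Attach original signs; sum ranks with positive sign and with negative sign.
W+ = 5 + 7 + 1.5 + 7 + 3 + 1.5 = 25
W- = 7 + 9 + 4 = 20
(Check: W+ + W- = 45 should equal n(n+1)/2 = 45.)
Step 4: Test statistic W = min(W+, W-) = 20.
Step 5: Ties in |d|, so use the tie-corrected normal approximation.
        E[W] = n(n+1)/4 = 9*10/4 = 22.5.
        Tie groups: |d|=1 (t=2), |d|=7 (t=3); sum(t^3 - t) = 30.
        Var[W] = n(n+1)(2n+1)/24 - sum(t^3-t)/48 = 1710/24 - 30/48 = 70.625.
        z = (W - E[W]) / sqrt(Var[W]) = (20 - 22.5) / 8.4039 = -0.2975.
        Two-sided p = 2*Phi(z) = 0.766099.
Step 6: alpha = 0.05. fail to reject H0.

W+ = 25, W- = 20, W = min = 20, p = 0.766099, fail to reject H0.


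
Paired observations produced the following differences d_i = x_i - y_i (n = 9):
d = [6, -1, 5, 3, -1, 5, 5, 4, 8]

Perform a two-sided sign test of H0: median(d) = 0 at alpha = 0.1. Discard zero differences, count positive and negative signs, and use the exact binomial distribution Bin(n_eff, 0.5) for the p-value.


Step 1: Discard zero differences. Original n = 9; n_eff = number of nonzero differences = 9.
Nonzero differences (with sign): +6, -1, +5, +3, -1, +5, +5, +4, +8
Step 2: Count signs: positive = 7, negative = 2.
Step 3: Under H0: P(positive) = 0.5, so the number of positives S ~ Bin(9, 0.5).
Step 4: Two-sided exact p-value = sum of Bin(9,0.5) probabilities at or below the observed probability = 0.179688.
Step 5: alpha = 0.1. fail to reject H0.

n_eff = 9, pos = 7, neg = 2, p = 0.179688, fail to reject H0.


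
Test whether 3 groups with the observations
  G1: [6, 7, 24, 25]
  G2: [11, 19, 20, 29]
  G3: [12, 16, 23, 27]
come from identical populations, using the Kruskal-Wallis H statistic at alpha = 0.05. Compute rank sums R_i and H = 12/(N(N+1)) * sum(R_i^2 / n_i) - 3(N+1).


Step 1: Combine all N = 12 observations and assign midranks.
sorted (value, group, rank): (6,G1,1), (7,G1,2), (11,G2,3), (12,G3,4), (16,G3,5), (19,G2,6), (20,G2,7), (23,G3,8), (24,G1,9), (25,G1,10), (27,G3,11), (29,G2,12)
Step 2: Sum ranks within each group.
R_1 = 22 (n_1 = 4)
R_2 = 28 (n_2 = 4)
R_3 = 28 (n_3 = 4)
Step 3: H = 12/(N(N+1)) * sum(R_i^2/n_i) - 3(N+1)
     = 12/(12*13) * (22^2/4 + 28^2/4 + 28^2/4) - 3*13
     = 0.076923 * 513 - 39
     = 0.461538.
Step 4: No ties, so H is used without correction.
Step 5: Under H0, H ~ chi^2(2); p-value = 0.793923.
Step 6: alpha = 0.05. fail to reject H0.

H = 0.4615, df = 2, p = 0.793923, fail to reject H0.


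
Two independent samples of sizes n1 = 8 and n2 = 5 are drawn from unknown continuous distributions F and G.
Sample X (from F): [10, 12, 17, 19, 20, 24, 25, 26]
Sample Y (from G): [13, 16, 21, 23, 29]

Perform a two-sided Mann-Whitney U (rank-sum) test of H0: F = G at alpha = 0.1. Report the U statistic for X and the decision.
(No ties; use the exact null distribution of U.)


Step 1: Combine and sort all 13 observations; assign midranks.
sorted (value, group): (10,X), (12,X), (13,Y), (16,Y), (17,X), (19,X), (20,X), (21,Y), (23,Y), (24,X), (25,X), (26,X), (29,Y)
ranks: 10->1, 12->2, 13->3, 16->4, 17->5, 19->6, 20->7, 21->8, 23->9, 24->10, 25->11, 26->12, 29->13
Step 2: Rank sum for X: R1 = 1 + 2 + 5 + 6 + 7 + 10 + 11 + 12 = 54.
Step 3: U_X = R1 - n1(n1+1)/2 = 54 - 8*9/2 = 54 - 36 = 18.
       U_Y = n1*n2 - U_X = 40 - 18 = 22.
Step 4: No ties, so the exact null distribution of U (based on enumerating the C(13,8) = 1287 equally likely rank assignments) gives the two-sided p-value.
Step 5: p-value = 0.832945; compare to alpha = 0.1. fail to reject H0.

U_X = 18, p = 0.832945, fail to reject H0 at alpha = 0.1.


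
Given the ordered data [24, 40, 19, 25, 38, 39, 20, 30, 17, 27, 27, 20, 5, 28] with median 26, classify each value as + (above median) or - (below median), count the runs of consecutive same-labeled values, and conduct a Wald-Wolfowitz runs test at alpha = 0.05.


Step 1: Compute median = 26; label A = above, B = below.
Labels in order: BABBAABABAABBA  (n_A = 7, n_B = 7)
Step 2: Count runs R = 10.
Step 3: Under H0 (random ordering), E[R] = 2*n_A*n_B/(n_A+n_B) + 1 = 2*7*7/14 + 1 = 8.0000.
        Var[R] = 2*n_A*n_B*(2*n_A*n_B - n_A - n_B) / ((n_A+n_B)^2 * (n_A+n_B-1)) = 8232/2548 = 3.2308.
        SD[R] = 1.7974.
Step 4: Continuity-corrected z = (R - 0.5 - E[R]) / SD[R] = (10 - 0.5 - 8.0000) / 1.7974 = 0.8345.
Step 5: Two-sided p-value via normal approximation = 2*(1 - Phi(|z|)) = 0.403986.
Step 6: alpha = 0.05. fail to reject H0.

R = 10, z = 0.8345, p = 0.403986, fail to reject H0.


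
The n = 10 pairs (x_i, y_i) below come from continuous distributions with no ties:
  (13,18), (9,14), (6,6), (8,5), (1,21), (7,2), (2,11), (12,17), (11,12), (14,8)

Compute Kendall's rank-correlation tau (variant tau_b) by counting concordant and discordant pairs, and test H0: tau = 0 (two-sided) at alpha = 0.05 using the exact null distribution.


Step 1: Enumerate the 45 unordered pairs (i,j) with i<j and classify each by sign(x_j-x_i) * sign(y_j-y_i).
  (1,2):dx=-4,dy=-4->C; (1,3):dx=-7,dy=-12->C; (1,4):dx=-5,dy=-13->C; (1,5):dx=-12,dy=+3->D
  (1,6):dx=-6,dy=-16->C; (1,7):dx=-11,dy=-7->C; (1,8):dx=-1,dy=-1->C; (1,9):dx=-2,dy=-6->C
  (1,10):dx=+1,dy=-10->D; (2,3):dx=-3,dy=-8->C; (2,4):dx=-1,dy=-9->C; (2,5):dx=-8,dy=+7->D
  (2,6):dx=-2,dy=-12->C; (2,7):dx=-7,dy=-3->C; (2,8):dx=+3,dy=+3->C; (2,9):dx=+2,dy=-2->D
  (2,10):dx=+5,dy=-6->D; (3,4):dx=+2,dy=-1->D; (3,5):dx=-5,dy=+15->D; (3,6):dx=+1,dy=-4->D
  (3,7):dx=-4,dy=+5->D; (3,8):dx=+6,dy=+11->C; (3,9):dx=+5,dy=+6->C; (3,10):dx=+8,dy=+2->C
  (4,5):dx=-7,dy=+16->D; (4,6):dx=-1,dy=-3->C; (4,7):dx=-6,dy=+6->D; (4,8):dx=+4,dy=+12->C
  (4,9):dx=+3,dy=+7->C; (4,10):dx=+6,dy=+3->C; (5,6):dx=+6,dy=-19->D; (5,7):dx=+1,dy=-10->D
  (5,8):dx=+11,dy=-4->D; (5,9):dx=+10,dy=-9->D; (5,10):dx=+13,dy=-13->D; (6,7):dx=-5,dy=+9->D
  (6,8):dx=+5,dy=+15->C; (6,9):dx=+4,dy=+10->C; (6,10):dx=+7,dy=+6->C; (7,8):dx=+10,dy=+6->C
  (7,9):dx=+9,dy=+1->C; (7,10):dx=+12,dy=-3->D; (8,9):dx=-1,dy=-5->C; (8,10):dx=+2,dy=-9->D
  (9,10):dx=+3,dy=-4->D
Step 2: C = 25, D = 20, total pairs = 45.
Step 3: tau = (C - D)/(n(n-1)/2) = (25 - 20)/45 = 0.111111.
Step 4: Exact two-sided p-value (enumerate n! = 3628800 permutations of y under H0): p = 0.727490.
Step 5: alpha = 0.05. fail to reject H0.

tau_b = 0.1111 (C=25, D=20), p = 0.727490, fail to reject H0.


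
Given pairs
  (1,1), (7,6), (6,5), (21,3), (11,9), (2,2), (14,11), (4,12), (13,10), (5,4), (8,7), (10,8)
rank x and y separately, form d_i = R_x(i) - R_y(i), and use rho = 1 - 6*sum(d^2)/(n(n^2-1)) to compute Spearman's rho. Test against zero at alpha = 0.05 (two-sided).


Step 1: Rank x and y separately (midranks; no ties here).
rank(x): 1->1, 7->6, 6->5, 21->12, 11->9, 2->2, 14->11, 4->3, 13->10, 5->4, 8->7, 10->8
rank(y): 1->1, 6->6, 5->5, 3->3, 9->9, 2->2, 11->11, 12->12, 10->10, 4->4, 7->7, 8->8
Step 2: d_i = R_x(i) - R_y(i); compute d_i^2.
  (1-1)^2=0, (6-6)^2=0, (5-5)^2=0, (12-3)^2=81, (9-9)^2=0, (2-2)^2=0, (11-11)^2=0, (3-12)^2=81, (10-10)^2=0, (4-4)^2=0, (7-7)^2=0, (8-8)^2=0
sum(d^2) = 162.
Step 3: rho = 1 - 6*162 / (12*(12^2 - 1)) = 1 - 972/1716 = 0.433566.
Step 4: Under H0, t = rho * sqrt((n-2)/(1-rho^2)) = 1.5215 ~ t(10).
Step 5: Two-sided p-value from the t-distribution with 10 df = 0.159106.
Step 6: alpha = 0.05. fail to reject H0.

rho = 0.4336, p = 0.159106, fail to reject H0 at alpha = 0.05.


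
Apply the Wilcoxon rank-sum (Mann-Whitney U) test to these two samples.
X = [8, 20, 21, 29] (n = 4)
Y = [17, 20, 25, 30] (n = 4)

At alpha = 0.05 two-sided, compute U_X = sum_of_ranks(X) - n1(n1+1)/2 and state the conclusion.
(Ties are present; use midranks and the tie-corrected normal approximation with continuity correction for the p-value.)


Step 1: Combine and sort all 8 observations; assign midranks.
sorted (value, group): (8,X), (17,Y), (20,X), (20,Y), (21,X), (25,Y), (29,X), (30,Y)
ranks: 8->1, 17->2, 20->3.5, 20->3.5, 21->5, 25->6, 29->7, 30->8
Step 2: Rank sum for X: R1 = 1 + 3.5 + 5 + 7 = 16.5.
Step 3: U_X = R1 - n1(n1+1)/2 = 16.5 - 4*5/2 = 16.5 - 10 = 6.5.
       U_Y = n1*n2 - U_X = 16 - 6.5 = 9.5.
Step 4: Ties are present, so use the tie-corrected normal approximation (with continuity correction) for the p-value.
Step 5: p-value = 0.771503; compare to alpha = 0.05. fail to reject H0.

U_X = 6.5, p = 0.771503, fail to reject H0 at alpha = 0.05.


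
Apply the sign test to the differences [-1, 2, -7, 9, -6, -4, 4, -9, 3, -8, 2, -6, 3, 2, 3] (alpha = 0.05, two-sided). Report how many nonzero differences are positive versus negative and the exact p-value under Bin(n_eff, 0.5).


Step 1: Discard zero differences. Original n = 15; n_eff = number of nonzero differences = 15.
Nonzero differences (with sign): -1, +2, -7, +9, -6, -4, +4, -9, +3, -8, +2, -6, +3, +2, +3
Step 2: Count signs: positive = 8, negative = 7.
Step 3: Under H0: P(positive) = 0.5, so the number of positives S ~ Bin(15, 0.5).
Step 4: Two-sided exact p-value = sum of Bin(15,0.5) probabilities at or below the observed probability = 1.000000.
Step 5: alpha = 0.05. fail to reject H0.

n_eff = 15, pos = 8, neg = 7, p = 1.000000, fail to reject H0.


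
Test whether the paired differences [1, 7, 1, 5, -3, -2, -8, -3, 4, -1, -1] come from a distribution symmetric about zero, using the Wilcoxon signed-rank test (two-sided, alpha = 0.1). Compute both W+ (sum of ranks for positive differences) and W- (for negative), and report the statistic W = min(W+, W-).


Step 1: Drop any zero differences (none here) and take |d_i|.
|d| = [1, 7, 1, 5, 3, 2, 8, 3, 4, 1, 1]
Step 2: Midrank |d_i| (ties get averaged ranks).
ranks: |1|->2.5, |7|->10, |1|->2.5, |5|->9, |3|->6.5, |2|->5, |8|->11, |3|->6.5, |4|->8, |1|->2.5, |1|->2.5
Step 3: Attach original signs; sum ranks with positive sign and with negative sign.
W+ = 2.5 + 10 + 2.5 + 9 + 8 = 32
W- = 6.5 + 5 + 11 + 6.5 + 2.5 + 2.5 = 34
(Check: W+ + W- = 66 should equal n(n+1)/2 = 66.)
Step 4: Test statistic W = min(W+, W-) = 32.
Step 5: Ties in |d|, so use the tie-corrected normal approximation.
        E[W] = n(n+1)/4 = 11*12/4 = 33.
        Tie groups: |d|=1 (t=4), |d|=3 (t=2); sum(t^3 - t) = 66.
        Var[W] = n(n+1)(2n+1)/24 - sum(t^3-t)/48 = 3036/24 - 66/48 = 125.125.
        z = (W - E[W]) / sqrt(Var[W]) = (32 - 33) / 11.1859 = -0.0894.
        Two-sided p = 2*Phi(z) = 0.928766.
Step 6: alpha = 0.1. fail to reject H0.

W+ = 32, W- = 34, W = min = 32, p = 0.928766, fail to reject H0.


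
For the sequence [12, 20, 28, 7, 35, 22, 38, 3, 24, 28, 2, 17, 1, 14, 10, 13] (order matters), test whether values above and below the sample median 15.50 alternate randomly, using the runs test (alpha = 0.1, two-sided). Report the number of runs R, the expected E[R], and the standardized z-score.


Step 1: Compute median = 15.50; label A = above, B = below.
Labels in order: BAABAAABAABABBBB  (n_A = 8, n_B = 8)
Step 2: Count runs R = 9.
Step 3: Under H0 (random ordering), E[R] = 2*n_A*n_B/(n_A+n_B) + 1 = 2*8*8/16 + 1 = 9.0000.
        Var[R] = 2*n_A*n_B*(2*n_A*n_B - n_A - n_B) / ((n_A+n_B)^2 * (n_A+n_B-1)) = 14336/3840 = 3.7333.
        SD[R] = 1.9322.
Step 4: R = E[R], so z = 0 with no continuity correction.
Step 5: Two-sided p-value via normal approximation = 2*(1 - Phi(|z|)) = 1.000000.
Step 6: alpha = 0.1. fail to reject H0.

R = 9, z = 0.0000, p = 1.000000, fail to reject H0.


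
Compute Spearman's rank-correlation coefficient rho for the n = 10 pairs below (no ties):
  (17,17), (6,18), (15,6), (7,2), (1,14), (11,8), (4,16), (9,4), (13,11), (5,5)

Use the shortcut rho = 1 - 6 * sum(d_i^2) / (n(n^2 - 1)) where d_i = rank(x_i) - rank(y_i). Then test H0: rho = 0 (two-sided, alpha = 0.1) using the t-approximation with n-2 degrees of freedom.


Step 1: Rank x and y separately (midranks; no ties here).
rank(x): 17->10, 6->4, 15->9, 7->5, 1->1, 11->7, 4->2, 9->6, 13->8, 5->3
rank(y): 17->9, 18->10, 6->4, 2->1, 14->7, 8->5, 16->8, 4->2, 11->6, 5->3
Step 2: d_i = R_x(i) - R_y(i); compute d_i^2.
  (10-9)^2=1, (4-10)^2=36, (9-4)^2=25, (5-1)^2=16, (1-7)^2=36, (7-5)^2=4, (2-8)^2=36, (6-2)^2=16, (8-6)^2=4, (3-3)^2=0
sum(d^2) = 174.
Step 3: rho = 1 - 6*174 / (10*(10^2 - 1)) = 1 - 1044/990 = -0.054545.
Step 4: Under H0, t = rho * sqrt((n-2)/(1-rho^2)) = -0.1545 ~ t(8).
Step 5: Two-sided p-value from the t-distribution with 8 df = 0.881036.
Step 6: alpha = 0.1. fail to reject H0.

rho = -0.0545, p = 0.881036, fail to reject H0 at alpha = 0.1.


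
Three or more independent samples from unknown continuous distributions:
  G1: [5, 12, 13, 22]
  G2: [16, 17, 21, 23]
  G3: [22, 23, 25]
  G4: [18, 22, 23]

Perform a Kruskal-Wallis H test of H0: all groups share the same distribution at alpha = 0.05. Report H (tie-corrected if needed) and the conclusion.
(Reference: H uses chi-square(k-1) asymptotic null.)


Step 1: Combine all N = 14 observations and assign midranks.
sorted (value, group, rank): (5,G1,1), (12,G1,2), (13,G1,3), (16,G2,4), (17,G2,5), (18,G4,6), (21,G2,7), (22,G1,9), (22,G3,9), (22,G4,9), (23,G2,12), (23,G3,12), (23,G4,12), (25,G3,14)
Step 2: Sum ranks within each group.
R_1 = 15 (n_1 = 4)
R_2 = 28 (n_2 = 4)
R_3 = 35 (n_3 = 3)
R_4 = 27 (n_4 = 3)
Step 3: H = 12/(N(N+1)) * sum(R_i^2/n_i) - 3(N+1)
     = 12/(14*15) * (15^2/4 + 28^2/4 + 35^2/3 + 27^2/3) - 3*15
     = 0.057143 * 903.583 - 45
     = 6.633333.
Step 4: Ties present; correction factor C = 1 - 48/(14^3 - 14) = 0.982418. Corrected H = 6.633333 / 0.982418 = 6.752051.
Step 5: Under H0, H ~ chi^2(3); p-value = 0.080235.
Step 6: alpha = 0.05. fail to reject H0.

H = 6.7521, df = 3, p = 0.080235, fail to reject H0.


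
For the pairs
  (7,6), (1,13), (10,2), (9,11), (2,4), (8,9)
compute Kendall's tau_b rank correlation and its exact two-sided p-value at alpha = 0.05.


Step 1: Enumerate the 15 unordered pairs (i,j) with i<j and classify each by sign(x_j-x_i) * sign(y_j-y_i).
  (1,2):dx=-6,dy=+7->D; (1,3):dx=+3,dy=-4->D; (1,4):dx=+2,dy=+5->C; (1,5):dx=-5,dy=-2->C
  (1,6):dx=+1,dy=+3->C; (2,3):dx=+9,dy=-11->D; (2,4):dx=+8,dy=-2->D; (2,5):dx=+1,dy=-9->D
  (2,6):dx=+7,dy=-4->D; (3,4):dx=-1,dy=+9->D; (3,5):dx=-8,dy=+2->D; (3,6):dx=-2,dy=+7->D
  (4,5):dx=-7,dy=-7->C; (4,6):dx=-1,dy=-2->C; (5,6):dx=+6,dy=+5->C
Step 2: C = 6, D = 9, total pairs = 15.
Step 3: tau = (C - D)/(n(n-1)/2) = (6 - 9)/15 = -0.200000.
Step 4: Exact two-sided p-value (enumerate n! = 720 permutations of y under H0): p = 0.719444.
Step 5: alpha = 0.05. fail to reject H0.

tau_b = -0.2000 (C=6, D=9), p = 0.719444, fail to reject H0.


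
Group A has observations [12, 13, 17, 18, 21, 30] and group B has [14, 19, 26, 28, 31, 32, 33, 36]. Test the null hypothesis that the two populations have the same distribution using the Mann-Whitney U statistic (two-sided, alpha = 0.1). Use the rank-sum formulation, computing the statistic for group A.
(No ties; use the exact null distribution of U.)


Step 1: Combine and sort all 14 observations; assign midranks.
sorted (value, group): (12,X), (13,X), (14,Y), (17,X), (18,X), (19,Y), (21,X), (26,Y), (28,Y), (30,X), (31,Y), (32,Y), (33,Y), (36,Y)
ranks: 12->1, 13->2, 14->3, 17->4, 18->5, 19->6, 21->7, 26->8, 28->9, 30->10, 31->11, 32->12, 33->13, 36->14
Step 2: Rank sum for X: R1 = 1 + 2 + 4 + 5 + 7 + 10 = 29.
Step 3: U_X = R1 - n1(n1+1)/2 = 29 - 6*7/2 = 29 - 21 = 8.
       U_Y = n1*n2 - U_X = 48 - 8 = 40.
Step 4: No ties, so the exact null distribution of U (based on enumerating the C(14,6) = 3003 equally likely rank assignments) gives the two-sided p-value.
Step 5: p-value = 0.042624; compare to alpha = 0.1. reject H0.

U_X = 8, p = 0.042624, reject H0 at alpha = 0.1.


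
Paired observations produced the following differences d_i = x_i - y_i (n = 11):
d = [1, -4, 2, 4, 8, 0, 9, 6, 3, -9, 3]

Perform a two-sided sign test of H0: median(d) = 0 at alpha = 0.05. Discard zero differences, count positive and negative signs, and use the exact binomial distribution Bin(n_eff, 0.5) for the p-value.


Step 1: Discard zero differences. Original n = 11; n_eff = number of nonzero differences = 10.
Nonzero differences (with sign): +1, -4, +2, +4, +8, +9, +6, +3, -9, +3
Step 2: Count signs: positive = 8, negative = 2.
Step 3: Under H0: P(positive) = 0.5, so the number of positives S ~ Bin(10, 0.5).
Step 4: Two-sided exact p-value = sum of Bin(10,0.5) probabilities at or below the observed probability = 0.109375.
Step 5: alpha = 0.05. fail to reject H0.

n_eff = 10, pos = 8, neg = 2, p = 0.109375, fail to reject H0.


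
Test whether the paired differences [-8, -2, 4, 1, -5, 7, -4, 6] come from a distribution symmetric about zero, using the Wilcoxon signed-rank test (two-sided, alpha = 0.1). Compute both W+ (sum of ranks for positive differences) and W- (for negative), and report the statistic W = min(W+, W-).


Step 1: Drop any zero differences (none here) and take |d_i|.
|d| = [8, 2, 4, 1, 5, 7, 4, 6]
Step 2: Midrank |d_i| (ties get averaged ranks).
ranks: |8|->8, |2|->2, |4|->3.5, |1|->1, |5|->5, |7|->7, |4|->3.5, |6|->6
Step 3: Attach original signs; sum ranks with positive sign and with negative sign.
W+ = 3.5 + 1 + 7 + 6 = 17.5
W- = 8 + 2 + 5 + 3.5 = 18.5
(Check: W+ + W- = 36 should equal n(n+1)/2 = 36.)
Step 4: Test statistic W = min(W+, W-) = 17.5.
Step 5: Ties in |d|, so use the tie-corrected normal approximation.
        E[W] = n(n+1)/4 = 8*9/4 = 18.
        Tie groups: |d|=4 (t=2); sum(t^3 - t) = 6.
        Var[W] = n(n+1)(2n+1)/24 - sum(t^3-t)/48 = 1224/24 - 6/48 = 50.875.
        z = (W - E[W]) / sqrt(Var[W]) = (17.5 - 18) / 7.1327 = -0.0701.
        Two-sided p = 2*Phi(z) = 0.944114.
Step 6: alpha = 0.1. fail to reject H0.

W+ = 17.5, W- = 18.5, W = min = 17.5, p = 0.944114, fail to reject H0.


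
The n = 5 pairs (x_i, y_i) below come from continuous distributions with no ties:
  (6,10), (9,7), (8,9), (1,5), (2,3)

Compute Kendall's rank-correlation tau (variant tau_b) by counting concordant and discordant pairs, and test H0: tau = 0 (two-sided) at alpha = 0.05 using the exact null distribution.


Step 1: Enumerate the 10 unordered pairs (i,j) with i<j and classify each by sign(x_j-x_i) * sign(y_j-y_i).
  (1,2):dx=+3,dy=-3->D; (1,3):dx=+2,dy=-1->D; (1,4):dx=-5,dy=-5->C; (1,5):dx=-4,dy=-7->C
  (2,3):dx=-1,dy=+2->D; (2,4):dx=-8,dy=-2->C; (2,5):dx=-7,dy=-4->C; (3,4):dx=-7,dy=-4->C
  (3,5):dx=-6,dy=-6->C; (4,5):dx=+1,dy=-2->D
Step 2: C = 6, D = 4, total pairs = 10.
Step 3: tau = (C - D)/(n(n-1)/2) = (6 - 4)/10 = 0.200000.
Step 4: Exact two-sided p-value (enumerate n! = 120 permutations of y under H0): p = 0.816667.
Step 5: alpha = 0.05. fail to reject H0.

tau_b = 0.2000 (C=6, D=4), p = 0.816667, fail to reject H0.


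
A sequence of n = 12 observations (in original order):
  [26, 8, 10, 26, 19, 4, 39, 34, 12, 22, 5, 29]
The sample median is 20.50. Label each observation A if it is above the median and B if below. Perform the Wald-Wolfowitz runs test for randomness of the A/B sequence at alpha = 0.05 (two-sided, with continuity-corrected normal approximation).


Step 1: Compute median = 20.50; label A = above, B = below.
Labels in order: ABBABBAABABA  (n_A = 6, n_B = 6)
Step 2: Count runs R = 9.
Step 3: Under H0 (random ordering), E[R] = 2*n_A*n_B/(n_A+n_B) + 1 = 2*6*6/12 + 1 = 7.0000.
        Var[R] = 2*n_A*n_B*(2*n_A*n_B - n_A - n_B) / ((n_A+n_B)^2 * (n_A+n_B-1)) = 4320/1584 = 2.7273.
        SD[R] = 1.6514.
Step 4: Continuity-corrected z = (R - 0.5 - E[R]) / SD[R] = (9 - 0.5 - 7.0000) / 1.6514 = 0.9083.
Step 5: Two-sided p-value via normal approximation = 2*(1 - Phi(|z|)) = 0.363722.
Step 6: alpha = 0.05. fail to reject H0.

R = 9, z = 0.9083, p = 0.363722, fail to reject H0.


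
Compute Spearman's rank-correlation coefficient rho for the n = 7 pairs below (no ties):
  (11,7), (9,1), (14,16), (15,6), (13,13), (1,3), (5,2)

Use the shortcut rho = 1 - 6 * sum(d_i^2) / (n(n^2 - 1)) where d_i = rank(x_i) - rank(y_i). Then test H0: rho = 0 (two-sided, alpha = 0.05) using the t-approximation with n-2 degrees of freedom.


Step 1: Rank x and y separately (midranks; no ties here).
rank(x): 11->4, 9->3, 14->6, 15->7, 13->5, 1->1, 5->2
rank(y): 7->5, 1->1, 16->7, 6->4, 13->6, 3->3, 2->2
Step 2: d_i = R_x(i) - R_y(i); compute d_i^2.
  (4-5)^2=1, (3-1)^2=4, (6-7)^2=1, (7-4)^2=9, (5-6)^2=1, (1-3)^2=4, (2-2)^2=0
sum(d^2) = 20.
Step 3: rho = 1 - 6*20 / (7*(7^2 - 1)) = 1 - 120/336 = 0.642857.
Step 4: Under H0, t = rho * sqrt((n-2)/(1-rho^2)) = 1.8766 ~ t(5).
Step 5: Two-sided p-value from the t-distribution with 5 df = 0.119392.
Step 6: alpha = 0.05. fail to reject H0.

rho = 0.6429, p = 0.119392, fail to reject H0 at alpha = 0.05.


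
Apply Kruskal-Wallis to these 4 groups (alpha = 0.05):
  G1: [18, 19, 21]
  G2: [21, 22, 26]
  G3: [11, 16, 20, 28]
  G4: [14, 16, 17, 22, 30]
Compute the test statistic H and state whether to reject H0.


Step 1: Combine all N = 15 observations and assign midranks.
sorted (value, group, rank): (11,G3,1), (14,G4,2), (16,G3,3.5), (16,G4,3.5), (17,G4,5), (18,G1,6), (19,G1,7), (20,G3,8), (21,G1,9.5), (21,G2,9.5), (22,G2,11.5), (22,G4,11.5), (26,G2,13), (28,G3,14), (30,G4,15)
Step 2: Sum ranks within each group.
R_1 = 22.5 (n_1 = 3)
R_2 = 34 (n_2 = 3)
R_3 = 26.5 (n_3 = 4)
R_4 = 37 (n_4 = 5)
Step 3: H = 12/(N(N+1)) * sum(R_i^2/n_i) - 3(N+1)
     = 12/(15*16) * (22.5^2/3 + 34^2/3 + 26.5^2/4 + 37^2/5) - 3*16
     = 0.050000 * 1003.45 - 48
     = 2.172292.
Step 4: Ties present; correction factor C = 1 - 18/(15^3 - 15) = 0.994643. Corrected H = 2.172292 / 0.994643 = 2.183992.
Step 5: Under H0, H ~ chi^2(3); p-value = 0.535108.
Step 6: alpha = 0.05. fail to reject H0.

H = 2.1840, df = 3, p = 0.535108, fail to reject H0.


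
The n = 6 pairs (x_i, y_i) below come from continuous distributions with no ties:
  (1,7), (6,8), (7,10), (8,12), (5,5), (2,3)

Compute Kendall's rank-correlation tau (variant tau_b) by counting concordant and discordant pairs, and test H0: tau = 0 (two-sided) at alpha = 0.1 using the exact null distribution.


Step 1: Enumerate the 15 unordered pairs (i,j) with i<j and classify each by sign(x_j-x_i) * sign(y_j-y_i).
  (1,2):dx=+5,dy=+1->C; (1,3):dx=+6,dy=+3->C; (1,4):dx=+7,dy=+5->C; (1,5):dx=+4,dy=-2->D
  (1,6):dx=+1,dy=-4->D; (2,3):dx=+1,dy=+2->C; (2,4):dx=+2,dy=+4->C; (2,5):dx=-1,dy=-3->C
  (2,6):dx=-4,dy=-5->C; (3,4):dx=+1,dy=+2->C; (3,5):dx=-2,dy=-5->C; (3,6):dx=-5,dy=-7->C
  (4,5):dx=-3,dy=-7->C; (4,6):dx=-6,dy=-9->C; (5,6):dx=-3,dy=-2->C
Step 2: C = 13, D = 2, total pairs = 15.
Step 3: tau = (C - D)/(n(n-1)/2) = (13 - 2)/15 = 0.733333.
Step 4: Exact two-sided p-value (enumerate n! = 720 permutations of y under H0): p = 0.055556.
Step 5: alpha = 0.1. reject H0.

tau_b = 0.7333 (C=13, D=2), p = 0.055556, reject H0.


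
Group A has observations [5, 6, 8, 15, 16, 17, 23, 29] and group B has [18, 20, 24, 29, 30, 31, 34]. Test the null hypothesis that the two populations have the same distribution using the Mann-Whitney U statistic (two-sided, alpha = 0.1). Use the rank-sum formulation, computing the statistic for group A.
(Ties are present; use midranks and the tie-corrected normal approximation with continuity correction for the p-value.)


Step 1: Combine and sort all 15 observations; assign midranks.
sorted (value, group): (5,X), (6,X), (8,X), (15,X), (16,X), (17,X), (18,Y), (20,Y), (23,X), (24,Y), (29,X), (29,Y), (30,Y), (31,Y), (34,Y)
ranks: 5->1, 6->2, 8->3, 15->4, 16->5, 17->6, 18->7, 20->8, 23->9, 24->10, 29->11.5, 29->11.5, 30->13, 31->14, 34->15
Step 2: Rank sum for X: R1 = 1 + 2 + 3 + 4 + 5 + 6 + 9 + 11.5 = 41.5.
Step 3: U_X = R1 - n1(n1+1)/2 = 41.5 - 8*9/2 = 41.5 - 36 = 5.5.
       U_Y = n1*n2 - U_X = 56 - 5.5 = 50.5.
Step 4: Ties are present, so use the tie-corrected normal approximation (with continuity correction) for the p-value.
Step 5: p-value = 0.010826; compare to alpha = 0.1. reject H0.

U_X = 5.5, p = 0.010826, reject H0 at alpha = 0.1.


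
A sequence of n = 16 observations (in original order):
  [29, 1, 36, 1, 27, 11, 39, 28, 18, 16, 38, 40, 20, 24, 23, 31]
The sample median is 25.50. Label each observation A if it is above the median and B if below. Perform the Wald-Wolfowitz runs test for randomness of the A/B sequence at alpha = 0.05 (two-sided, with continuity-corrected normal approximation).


Step 1: Compute median = 25.50; label A = above, B = below.
Labels in order: ABABABAABBAABBBA  (n_A = 8, n_B = 8)
Step 2: Count runs R = 11.
Step 3: Under H0 (random ordering), E[R] = 2*n_A*n_B/(n_A+n_B) + 1 = 2*8*8/16 + 1 = 9.0000.
        Var[R] = 2*n_A*n_B*(2*n_A*n_B - n_A - n_B) / ((n_A+n_B)^2 * (n_A+n_B-1)) = 14336/3840 = 3.7333.
        SD[R] = 1.9322.
Step 4: Continuity-corrected z = (R - 0.5 - E[R]) / SD[R] = (11 - 0.5 - 9.0000) / 1.9322 = 0.7763.
Step 5: Two-sided p-value via normal approximation = 2*(1 - Phi(|z|)) = 0.437558.
Step 6: alpha = 0.05. fail to reject H0.

R = 11, z = 0.7763, p = 0.437558, fail to reject H0.


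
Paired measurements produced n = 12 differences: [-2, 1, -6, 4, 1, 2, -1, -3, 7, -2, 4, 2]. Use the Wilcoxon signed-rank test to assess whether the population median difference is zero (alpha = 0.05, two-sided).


Step 1: Drop any zero differences (none here) and take |d_i|.
|d| = [2, 1, 6, 4, 1, 2, 1, 3, 7, 2, 4, 2]
Step 2: Midrank |d_i| (ties get averaged ranks).
ranks: |2|->5.5, |1|->2, |6|->11, |4|->9.5, |1|->2, |2|->5.5, |1|->2, |3|->8, |7|->12, |2|->5.5, |4|->9.5, |2|->5.5
Step 3: Attach original signs; sum ranks with positive sign and with negative sign.
W+ = 2 + 9.5 + 2 + 5.5 + 12 + 9.5 + 5.5 = 46
W- = 5.5 + 11 + 2 + 8 + 5.5 = 32
(Check: W+ + W- = 78 should equal n(n+1)/2 = 78.)
Step 4: Test statistic W = min(W+, W-) = 32.
Step 5: Ties in |d|, so use the tie-corrected normal approximation.
        E[W] = n(n+1)/4 = 12*13/4 = 39.
        Tie groups: |d|=1 (t=3), |d|=2 (t=4), |d|=4 (t=2); sum(t^3 - t) = 90.
        Var[W] = n(n+1)(2n+1)/24 - sum(t^3-t)/48 = 3900/24 - 90/48 = 160.625.
        z = (W - E[W]) / sqrt(Var[W]) = (32 - 39) / 12.6738 = -0.5523.
        Two-sided p = 2*Phi(z) = 0.580729.
Step 6: alpha = 0.05. fail to reject H0.

W+ = 46, W- = 32, W = min = 32, p = 0.580729, fail to reject H0.


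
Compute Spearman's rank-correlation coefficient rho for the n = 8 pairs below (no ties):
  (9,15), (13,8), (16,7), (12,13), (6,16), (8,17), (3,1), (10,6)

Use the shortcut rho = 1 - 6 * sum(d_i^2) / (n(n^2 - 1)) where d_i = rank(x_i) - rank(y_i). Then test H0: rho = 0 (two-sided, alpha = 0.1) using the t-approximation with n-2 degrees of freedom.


Step 1: Rank x and y separately (midranks; no ties here).
rank(x): 9->4, 13->7, 16->8, 12->6, 6->2, 8->3, 3->1, 10->5
rank(y): 15->6, 8->4, 7->3, 13->5, 16->7, 17->8, 1->1, 6->2
Step 2: d_i = R_x(i) - R_y(i); compute d_i^2.
  (4-6)^2=4, (7-4)^2=9, (8-3)^2=25, (6-5)^2=1, (2-7)^2=25, (3-8)^2=25, (1-1)^2=0, (5-2)^2=9
sum(d^2) = 98.
Step 3: rho = 1 - 6*98 / (8*(8^2 - 1)) = 1 - 588/504 = -0.166667.
Step 4: Under H0, t = rho * sqrt((n-2)/(1-rho^2)) = -0.4140 ~ t(6).
Step 5: Two-sided p-value from the t-distribution with 6 df = 0.693239.
Step 6: alpha = 0.1. fail to reject H0.

rho = -0.1667, p = 0.693239, fail to reject H0 at alpha = 0.1.


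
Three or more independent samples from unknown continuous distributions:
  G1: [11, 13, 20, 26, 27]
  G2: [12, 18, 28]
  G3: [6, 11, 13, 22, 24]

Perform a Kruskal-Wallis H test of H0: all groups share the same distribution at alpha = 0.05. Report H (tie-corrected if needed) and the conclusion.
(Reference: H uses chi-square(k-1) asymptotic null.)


Step 1: Combine all N = 13 observations and assign midranks.
sorted (value, group, rank): (6,G3,1), (11,G1,2.5), (11,G3,2.5), (12,G2,4), (13,G1,5.5), (13,G3,5.5), (18,G2,7), (20,G1,8), (22,G3,9), (24,G3,10), (26,G1,11), (27,G1,12), (28,G2,13)
Step 2: Sum ranks within each group.
R_1 = 39 (n_1 = 5)
R_2 = 24 (n_2 = 3)
R_3 = 28 (n_3 = 5)
Step 3: H = 12/(N(N+1)) * sum(R_i^2/n_i) - 3(N+1)
     = 12/(13*14) * (39^2/5 + 24^2/3 + 28^2/5) - 3*14
     = 0.065934 * 653 - 42
     = 1.054945.
Step 4: Ties present; correction factor C = 1 - 12/(13^3 - 13) = 0.994505. Corrected H = 1.054945 / 0.994505 = 1.060773.
Step 5: Under H0, H ~ chi^2(2); p-value = 0.588377.
Step 6: alpha = 0.05. fail to reject H0.

H = 1.0608, df = 2, p = 0.588377, fail to reject H0.


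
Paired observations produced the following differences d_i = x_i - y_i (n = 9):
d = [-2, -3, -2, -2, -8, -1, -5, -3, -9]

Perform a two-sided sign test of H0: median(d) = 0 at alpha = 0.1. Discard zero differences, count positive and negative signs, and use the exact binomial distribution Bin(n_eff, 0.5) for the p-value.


Step 1: Discard zero differences. Original n = 9; n_eff = number of nonzero differences = 9.
Nonzero differences (with sign): -2, -3, -2, -2, -8, -1, -5, -3, -9
Step 2: Count signs: positive = 0, negative = 9.
Step 3: Under H0: P(positive) = 0.5, so the number of positives S ~ Bin(9, 0.5).
Step 4: Two-sided exact p-value = sum of Bin(9,0.5) probabilities at or below the observed probability = 0.003906.
Step 5: alpha = 0.1. reject H0.

n_eff = 9, pos = 0, neg = 9, p = 0.003906, reject H0.


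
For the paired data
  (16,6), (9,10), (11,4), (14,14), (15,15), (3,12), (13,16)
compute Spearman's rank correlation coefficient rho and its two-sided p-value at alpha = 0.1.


Step 1: Rank x and y separately (midranks; no ties here).
rank(x): 16->7, 9->2, 11->3, 14->5, 15->6, 3->1, 13->4
rank(y): 6->2, 10->3, 4->1, 14->5, 15->6, 12->4, 16->7
Step 2: d_i = R_x(i) - R_y(i); compute d_i^2.
  (7-2)^2=25, (2-3)^2=1, (3-1)^2=4, (5-5)^2=0, (6-6)^2=0, (1-4)^2=9, (4-7)^2=9
sum(d^2) = 48.
Step 3: rho = 1 - 6*48 / (7*(7^2 - 1)) = 1 - 288/336 = 0.142857.
Step 4: Under H0, t = rho * sqrt((n-2)/(1-rho^2)) = 0.3227 ~ t(5).
Step 5: Two-sided p-value from the t-distribution with 5 df = 0.759945.
Step 6: alpha = 0.1. fail to reject H0.

rho = 0.1429, p = 0.759945, fail to reject H0 at alpha = 0.1.


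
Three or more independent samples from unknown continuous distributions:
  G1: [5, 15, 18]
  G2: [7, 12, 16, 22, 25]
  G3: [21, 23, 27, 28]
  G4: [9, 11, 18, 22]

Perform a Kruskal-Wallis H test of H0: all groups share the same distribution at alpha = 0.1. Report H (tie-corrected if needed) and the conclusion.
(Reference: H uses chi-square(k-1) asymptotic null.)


Step 1: Combine all N = 16 observations and assign midranks.
sorted (value, group, rank): (5,G1,1), (7,G2,2), (9,G4,3), (11,G4,4), (12,G2,5), (15,G1,6), (16,G2,7), (18,G1,8.5), (18,G4,8.5), (21,G3,10), (22,G2,11.5), (22,G4,11.5), (23,G3,13), (25,G2,14), (27,G3,15), (28,G3,16)
Step 2: Sum ranks within each group.
R_1 = 15.5 (n_1 = 3)
R_2 = 39.5 (n_2 = 5)
R_3 = 54 (n_3 = 4)
R_4 = 27 (n_4 = 4)
Step 3: H = 12/(N(N+1)) * sum(R_i^2/n_i) - 3(N+1)
     = 12/(16*17) * (15.5^2/3 + 39.5^2/5 + 54^2/4 + 27^2/4) - 3*17
     = 0.044118 * 1303.38 - 51
     = 6.502206.
Step 4: Ties present; correction factor C = 1 - 12/(16^3 - 16) = 0.997059. Corrected H = 6.502206 / 0.997059 = 6.521386.
Step 5: Under H0, H ~ chi^2(3); p-value = 0.088823.
Step 6: alpha = 0.1. reject H0.

H = 6.5214, df = 3, p = 0.088823, reject H0.


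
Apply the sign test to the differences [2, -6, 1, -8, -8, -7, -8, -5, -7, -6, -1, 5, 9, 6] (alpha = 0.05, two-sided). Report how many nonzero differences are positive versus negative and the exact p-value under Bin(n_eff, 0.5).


Step 1: Discard zero differences. Original n = 14; n_eff = number of nonzero differences = 14.
Nonzero differences (with sign): +2, -6, +1, -8, -8, -7, -8, -5, -7, -6, -1, +5, +9, +6
Step 2: Count signs: positive = 5, negative = 9.
Step 3: Under H0: P(positive) = 0.5, so the number of positives S ~ Bin(14, 0.5).
Step 4: Two-sided exact p-value = sum of Bin(14,0.5) probabilities at or below the observed probability = 0.423950.
Step 5: alpha = 0.05. fail to reject H0.

n_eff = 14, pos = 5, neg = 9, p = 0.423950, fail to reject H0.


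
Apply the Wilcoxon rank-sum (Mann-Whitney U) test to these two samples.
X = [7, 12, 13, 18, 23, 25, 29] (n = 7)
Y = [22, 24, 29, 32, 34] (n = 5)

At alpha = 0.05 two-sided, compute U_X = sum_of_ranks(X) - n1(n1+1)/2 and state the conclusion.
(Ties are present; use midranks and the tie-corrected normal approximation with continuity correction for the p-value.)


Step 1: Combine and sort all 12 observations; assign midranks.
sorted (value, group): (7,X), (12,X), (13,X), (18,X), (22,Y), (23,X), (24,Y), (25,X), (29,X), (29,Y), (32,Y), (34,Y)
ranks: 7->1, 12->2, 13->3, 18->4, 22->5, 23->6, 24->7, 25->8, 29->9.5, 29->9.5, 32->11, 34->12
Step 2: Rank sum for X: R1 = 1 + 2 + 3 + 4 + 6 + 8 + 9.5 = 33.5.
Step 3: U_X = R1 - n1(n1+1)/2 = 33.5 - 7*8/2 = 33.5 - 28 = 5.5.
       U_Y = n1*n2 - U_X = 35 - 5.5 = 29.5.
Step 4: Ties are present, so use the tie-corrected normal approximation (with continuity correction) for the p-value.
Step 5: p-value = 0.061363; compare to alpha = 0.05. fail to reject H0.

U_X = 5.5, p = 0.061363, fail to reject H0 at alpha = 0.05.


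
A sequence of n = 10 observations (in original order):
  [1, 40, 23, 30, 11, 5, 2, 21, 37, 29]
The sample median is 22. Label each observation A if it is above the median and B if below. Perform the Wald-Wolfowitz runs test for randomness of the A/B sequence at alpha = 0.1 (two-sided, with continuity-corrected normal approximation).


Step 1: Compute median = 22; label A = above, B = below.
Labels in order: BAAABBBBAA  (n_A = 5, n_B = 5)
Step 2: Count runs R = 4.
Step 3: Under H0 (random ordering), E[R] = 2*n_A*n_B/(n_A+n_B) + 1 = 2*5*5/10 + 1 = 6.0000.
        Var[R] = 2*n_A*n_B*(2*n_A*n_B - n_A - n_B) / ((n_A+n_B)^2 * (n_A+n_B-1)) = 2000/900 = 2.2222.
        SD[R] = 1.4907.
Step 4: Continuity-corrected z = (R + 0.5 - E[R]) / SD[R] = (4 + 0.5 - 6.0000) / 1.4907 = -1.0062.
Step 5: Two-sided p-value via normal approximation = 2*(1 - Phi(|z|)) = 0.314305.
Step 6: alpha = 0.1. fail to reject H0.

R = 4, z = -1.0062, p = 0.314305, fail to reject H0.


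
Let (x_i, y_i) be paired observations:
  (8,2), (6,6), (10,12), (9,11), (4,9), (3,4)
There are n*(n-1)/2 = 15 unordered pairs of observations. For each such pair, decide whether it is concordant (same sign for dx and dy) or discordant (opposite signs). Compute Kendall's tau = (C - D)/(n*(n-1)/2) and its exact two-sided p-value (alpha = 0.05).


Step 1: Enumerate the 15 unordered pairs (i,j) with i<j and classify each by sign(x_j-x_i) * sign(y_j-y_i).
  (1,2):dx=-2,dy=+4->D; (1,3):dx=+2,dy=+10->C; (1,4):dx=+1,dy=+9->C; (1,5):dx=-4,dy=+7->D
  (1,6):dx=-5,dy=+2->D; (2,3):dx=+4,dy=+6->C; (2,4):dx=+3,dy=+5->C; (2,5):dx=-2,dy=+3->D
  (2,6):dx=-3,dy=-2->C; (3,4):dx=-1,dy=-1->C; (3,5):dx=-6,dy=-3->C; (3,6):dx=-7,dy=-8->C
  (4,5):dx=-5,dy=-2->C; (4,6):dx=-6,dy=-7->C; (5,6):dx=-1,dy=-5->C
Step 2: C = 11, D = 4, total pairs = 15.
Step 3: tau = (C - D)/(n(n-1)/2) = (11 - 4)/15 = 0.466667.
Step 4: Exact two-sided p-value (enumerate n! = 720 permutations of y under H0): p = 0.272222.
Step 5: alpha = 0.05. fail to reject H0.

tau_b = 0.4667 (C=11, D=4), p = 0.272222, fail to reject H0.


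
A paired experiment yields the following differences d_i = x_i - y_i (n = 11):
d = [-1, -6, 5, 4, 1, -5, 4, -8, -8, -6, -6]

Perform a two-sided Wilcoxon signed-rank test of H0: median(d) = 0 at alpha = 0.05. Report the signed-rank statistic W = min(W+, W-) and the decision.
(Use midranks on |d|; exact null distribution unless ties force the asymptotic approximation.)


Step 1: Drop any zero differences (none here) and take |d_i|.
|d| = [1, 6, 5, 4, 1, 5, 4, 8, 8, 6, 6]
Step 2: Midrank |d_i| (ties get averaged ranks).
ranks: |1|->1.5, |6|->8, |5|->5.5, |4|->3.5, |1|->1.5, |5|->5.5, |4|->3.5, |8|->10.5, |8|->10.5, |6|->8, |6|->8
Step 3: Attach original signs; sum ranks with positive sign and with negative sign.
W+ = 5.5 + 3.5 + 1.5 + 3.5 = 14
W- = 1.5 + 8 + 5.5 + 10.5 + 10.5 + 8 + 8 = 52
(Check: W+ + W- = 66 should equal n(n+1)/2 = 66.)
Step 4: Test statistic W = min(W+, W-) = 14.
Step 5: Ties in |d|, so use the tie-corrected normal approximation.
        E[W] = n(n+1)/4 = 11*12/4 = 33.
        Tie groups: |d|=1 (t=2), |d|=4 (t=2), |d|=5 (t=2), |d|=6 (t=3), |d|=8 (t=2); sum(t^3 - t) = 48.
        Var[W] = n(n+1)(2n+1)/24 - sum(t^3-t)/48 = 3036/24 - 48/48 = 125.5.
        z = (W - E[W]) / sqrt(Var[W]) = (14 - 33) / 11.2027 = -1.6960.
        Two-sided p = 2*Phi(z) = 0.089882.
Step 6: alpha = 0.05. fail to reject H0.

W+ = 14, W- = 52, W = min = 14, p = 0.089882, fail to reject H0.


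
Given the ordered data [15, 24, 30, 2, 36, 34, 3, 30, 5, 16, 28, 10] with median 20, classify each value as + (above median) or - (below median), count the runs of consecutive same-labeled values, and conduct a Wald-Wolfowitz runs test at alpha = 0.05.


Step 1: Compute median = 20; label A = above, B = below.
Labels in order: BAABAABABBAB  (n_A = 6, n_B = 6)
Step 2: Count runs R = 9.
Step 3: Under H0 (random ordering), E[R] = 2*n_A*n_B/(n_A+n_B) + 1 = 2*6*6/12 + 1 = 7.0000.
        Var[R] = 2*n_A*n_B*(2*n_A*n_B - n_A - n_B) / ((n_A+n_B)^2 * (n_A+n_B-1)) = 4320/1584 = 2.7273.
        SD[R] = 1.6514.
Step 4: Continuity-corrected z = (R - 0.5 - E[R]) / SD[R] = (9 - 0.5 - 7.0000) / 1.6514 = 0.9083.
Step 5: Two-sided p-value via normal approximation = 2*(1 - Phi(|z|)) = 0.363722.
Step 6: alpha = 0.05. fail to reject H0.

R = 9, z = 0.9083, p = 0.363722, fail to reject H0.


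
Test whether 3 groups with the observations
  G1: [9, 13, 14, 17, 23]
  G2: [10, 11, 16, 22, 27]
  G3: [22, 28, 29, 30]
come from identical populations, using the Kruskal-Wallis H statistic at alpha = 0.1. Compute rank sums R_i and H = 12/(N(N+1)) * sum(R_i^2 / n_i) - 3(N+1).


Step 1: Combine all N = 14 observations and assign midranks.
sorted (value, group, rank): (9,G1,1), (10,G2,2), (11,G2,3), (13,G1,4), (14,G1,5), (16,G2,6), (17,G1,7), (22,G2,8.5), (22,G3,8.5), (23,G1,10), (27,G2,11), (28,G3,12), (29,G3,13), (30,G3,14)
Step 2: Sum ranks within each group.
R_1 = 27 (n_1 = 5)
R_2 = 30.5 (n_2 = 5)
R_3 = 47.5 (n_3 = 4)
Step 3: H = 12/(N(N+1)) * sum(R_i^2/n_i) - 3(N+1)
     = 12/(14*15) * (27^2/5 + 30.5^2/5 + 47.5^2/4) - 3*15
     = 0.057143 * 895.913 - 45
     = 6.195000.
Step 4: Ties present; correction factor C = 1 - 6/(14^3 - 14) = 0.997802. Corrected H = 6.195000 / 0.997802 = 6.208645.
Step 5: Under H0, H ~ chi^2(2); p-value = 0.044855.
Step 6: alpha = 0.1. reject H0.

H = 6.2086, df = 2, p = 0.044855, reject H0.


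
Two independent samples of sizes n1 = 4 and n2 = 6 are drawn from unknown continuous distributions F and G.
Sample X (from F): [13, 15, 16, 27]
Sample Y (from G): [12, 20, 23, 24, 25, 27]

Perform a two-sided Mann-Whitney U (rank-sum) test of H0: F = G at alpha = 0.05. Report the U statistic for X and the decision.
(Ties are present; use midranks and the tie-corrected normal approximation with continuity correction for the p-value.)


Step 1: Combine and sort all 10 observations; assign midranks.
sorted (value, group): (12,Y), (13,X), (15,X), (16,X), (20,Y), (23,Y), (24,Y), (25,Y), (27,X), (27,Y)
ranks: 12->1, 13->2, 15->3, 16->4, 20->5, 23->6, 24->7, 25->8, 27->9.5, 27->9.5
Step 2: Rank sum for X: R1 = 2 + 3 + 4 + 9.5 = 18.5.
Step 3: U_X = R1 - n1(n1+1)/2 = 18.5 - 4*5/2 = 18.5 - 10 = 8.5.
       U_Y = n1*n2 - U_X = 24 - 8.5 = 15.5.
Step 4: Ties are present, so use the tie-corrected normal approximation (with continuity correction) for the p-value.
Step 5: p-value = 0.521166; compare to alpha = 0.05. fail to reject H0.

U_X = 8.5, p = 0.521166, fail to reject H0 at alpha = 0.05.


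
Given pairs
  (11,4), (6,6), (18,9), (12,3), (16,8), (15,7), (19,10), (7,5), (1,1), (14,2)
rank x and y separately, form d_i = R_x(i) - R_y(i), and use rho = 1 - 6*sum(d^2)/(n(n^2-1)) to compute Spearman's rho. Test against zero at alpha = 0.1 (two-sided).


Step 1: Rank x and y separately (midranks; no ties here).
rank(x): 11->4, 6->2, 18->9, 12->5, 16->8, 15->7, 19->10, 7->3, 1->1, 14->6
rank(y): 4->4, 6->6, 9->9, 3->3, 8->8, 7->7, 10->10, 5->5, 1->1, 2->2
Step 2: d_i = R_x(i) - R_y(i); compute d_i^2.
  (4-4)^2=0, (2-6)^2=16, (9-9)^2=0, (5-3)^2=4, (8-8)^2=0, (7-7)^2=0, (10-10)^2=0, (3-5)^2=4, (1-1)^2=0, (6-2)^2=16
sum(d^2) = 40.
Step 3: rho = 1 - 6*40 / (10*(10^2 - 1)) = 1 - 240/990 = 0.757576.
Step 4: Under H0, t = rho * sqrt((n-2)/(1-rho^2)) = 3.2827 ~ t(8).
Step 5: Two-sided p-value from the t-distribution with 8 df = 0.011143.
Step 6: alpha = 0.1. reject H0.

rho = 0.7576, p = 0.011143, reject H0 at alpha = 0.1.
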